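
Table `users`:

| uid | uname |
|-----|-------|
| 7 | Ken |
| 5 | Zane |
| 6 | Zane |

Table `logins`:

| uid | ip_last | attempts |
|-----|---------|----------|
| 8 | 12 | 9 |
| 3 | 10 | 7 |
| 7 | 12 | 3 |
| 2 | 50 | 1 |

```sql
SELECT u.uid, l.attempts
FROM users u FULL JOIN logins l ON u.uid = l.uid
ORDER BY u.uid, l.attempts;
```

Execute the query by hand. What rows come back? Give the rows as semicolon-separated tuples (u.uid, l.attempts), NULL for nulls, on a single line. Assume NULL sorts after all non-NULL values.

FULL OUTER JOIN keeps every row from both sides; unmatched rows get NULL for the other side's columns.
Matching on u.uid = l.uid.
- uid=7: 1 matching l row(s), so 1 row(s) emitted.
- uid=5: no l row matches, row kept with l columns NULL.
- uid=6: no l row matches, row kept with l columns NULL.
- plus 3 unmatched l row(s), each kept with NULL u columns.
After projecting and ordering:
u.uid | l.attempts
5 | NULL
6 | NULL
7 | 3
NULL | 1
NULL | 7
NULL | 9

(5, NULL); (6, NULL); (7, 3); (NULL, 1); (NULL, 7); (NULL, 9)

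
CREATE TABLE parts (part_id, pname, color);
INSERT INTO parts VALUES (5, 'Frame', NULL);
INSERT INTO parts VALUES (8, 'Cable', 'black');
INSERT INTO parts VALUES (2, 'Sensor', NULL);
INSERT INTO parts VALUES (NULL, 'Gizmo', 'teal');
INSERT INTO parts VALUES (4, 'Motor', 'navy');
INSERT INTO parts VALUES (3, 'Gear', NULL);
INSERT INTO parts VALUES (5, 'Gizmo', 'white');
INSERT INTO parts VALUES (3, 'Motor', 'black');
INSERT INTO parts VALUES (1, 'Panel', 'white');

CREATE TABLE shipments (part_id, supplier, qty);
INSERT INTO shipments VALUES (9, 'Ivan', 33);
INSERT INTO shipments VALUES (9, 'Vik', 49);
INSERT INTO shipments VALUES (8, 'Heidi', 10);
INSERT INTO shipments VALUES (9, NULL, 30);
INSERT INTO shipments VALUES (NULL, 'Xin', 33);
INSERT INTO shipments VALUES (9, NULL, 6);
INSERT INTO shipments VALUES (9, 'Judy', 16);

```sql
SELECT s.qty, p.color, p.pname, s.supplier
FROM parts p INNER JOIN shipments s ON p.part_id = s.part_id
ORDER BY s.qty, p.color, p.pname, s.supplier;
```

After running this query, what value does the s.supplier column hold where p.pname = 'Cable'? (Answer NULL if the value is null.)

Heidi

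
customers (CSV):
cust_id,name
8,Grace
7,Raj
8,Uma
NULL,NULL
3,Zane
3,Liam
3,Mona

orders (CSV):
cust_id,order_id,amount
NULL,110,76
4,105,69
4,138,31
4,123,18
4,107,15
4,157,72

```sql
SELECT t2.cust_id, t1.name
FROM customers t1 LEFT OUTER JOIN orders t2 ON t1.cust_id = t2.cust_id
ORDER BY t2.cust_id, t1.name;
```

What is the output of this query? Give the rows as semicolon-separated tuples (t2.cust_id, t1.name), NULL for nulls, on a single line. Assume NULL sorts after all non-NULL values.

(NULL, Grace); (NULL, Liam); (NULL, Mona); (NULL, Raj); (NULL, Uma); (NULL, Zane); (NULL, NULL)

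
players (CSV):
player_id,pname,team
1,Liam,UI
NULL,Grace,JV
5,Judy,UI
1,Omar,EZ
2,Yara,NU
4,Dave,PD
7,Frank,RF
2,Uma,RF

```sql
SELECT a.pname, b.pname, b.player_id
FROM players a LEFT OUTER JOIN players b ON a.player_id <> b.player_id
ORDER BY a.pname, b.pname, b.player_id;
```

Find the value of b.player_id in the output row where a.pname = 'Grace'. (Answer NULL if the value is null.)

LEFT JOIN keeps every row from `players a`; unmatched rows get NULL for `players b`'s columns.
Matching on a.player_id <> b.player_id. A NULL in a compared column never satisfies the condition.
Matched pairs: 38; unmatched a rows kept: 1.

NULL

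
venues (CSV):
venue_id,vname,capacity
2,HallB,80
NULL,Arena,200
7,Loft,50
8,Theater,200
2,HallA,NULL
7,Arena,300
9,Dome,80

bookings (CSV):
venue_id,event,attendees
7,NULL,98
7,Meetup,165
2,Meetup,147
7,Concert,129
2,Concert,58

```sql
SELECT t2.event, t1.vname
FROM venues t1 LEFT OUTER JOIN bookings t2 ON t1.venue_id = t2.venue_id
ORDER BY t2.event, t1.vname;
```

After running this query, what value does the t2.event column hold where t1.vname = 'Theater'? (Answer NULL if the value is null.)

NULL

LEFT JOIN keeps every row from `venues`; unmatched rows get NULL for `bookings`'s columns.
Matching on t1.venue_id = t2.venue_id. A NULL in a compared column never satisfies the condition.
Matched pairs: 10; unmatched t1 rows kept: 3.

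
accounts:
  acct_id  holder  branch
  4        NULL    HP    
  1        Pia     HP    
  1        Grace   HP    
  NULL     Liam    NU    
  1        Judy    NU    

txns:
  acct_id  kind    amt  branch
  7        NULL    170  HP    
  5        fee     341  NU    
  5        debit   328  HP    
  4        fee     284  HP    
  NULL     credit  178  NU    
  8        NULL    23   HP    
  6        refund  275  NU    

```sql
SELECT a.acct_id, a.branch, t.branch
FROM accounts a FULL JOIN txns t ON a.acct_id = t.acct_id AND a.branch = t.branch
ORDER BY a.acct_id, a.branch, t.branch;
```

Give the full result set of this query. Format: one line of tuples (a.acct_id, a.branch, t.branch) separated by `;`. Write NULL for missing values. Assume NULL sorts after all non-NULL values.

(1, HP, NULL); (1, HP, NULL); (1, NU, NULL); (4, HP, HP); (NULL, NU, NULL); (NULL, NULL, HP); (NULL, NULL, HP); (NULL, NULL, HP); (NULL, NULL, NU); (NULL, NULL, NU); (NULL, NULL, NU)

FULL OUTER JOIN keeps every row from both sides; unmatched rows get NULL for the other side's columns.
Matching on a.acct_id = t.acct_id AND a.branch = t.branch. A NULL in a compared column never satisfies the condition.
Matched pairs: 1; unmatched a rows kept: 4; unmatched t rows kept: 6.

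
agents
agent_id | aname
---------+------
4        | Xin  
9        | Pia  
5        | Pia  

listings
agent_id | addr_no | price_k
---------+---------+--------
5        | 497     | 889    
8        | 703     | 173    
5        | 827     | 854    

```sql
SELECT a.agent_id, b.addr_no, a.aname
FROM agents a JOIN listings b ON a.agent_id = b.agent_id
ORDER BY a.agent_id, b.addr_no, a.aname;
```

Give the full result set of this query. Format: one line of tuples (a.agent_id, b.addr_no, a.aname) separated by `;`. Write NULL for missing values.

INNER JOIN keeps only pairs where the ON condition holds.
Matching on a.agent_id = b.agent_id.
- a (agent_id=4) has no partner → excluded.
- a (agent_id=9) has no partner → excluded.
- a (agent_id=5) pairs with 2 row(s) of b.
After projecting and ordering:
a.agent_id | b.addr_no | a.aname
5 | 497 | Pia
5 | 827 | Pia

(5, 497, Pia); (5, 827, Pia)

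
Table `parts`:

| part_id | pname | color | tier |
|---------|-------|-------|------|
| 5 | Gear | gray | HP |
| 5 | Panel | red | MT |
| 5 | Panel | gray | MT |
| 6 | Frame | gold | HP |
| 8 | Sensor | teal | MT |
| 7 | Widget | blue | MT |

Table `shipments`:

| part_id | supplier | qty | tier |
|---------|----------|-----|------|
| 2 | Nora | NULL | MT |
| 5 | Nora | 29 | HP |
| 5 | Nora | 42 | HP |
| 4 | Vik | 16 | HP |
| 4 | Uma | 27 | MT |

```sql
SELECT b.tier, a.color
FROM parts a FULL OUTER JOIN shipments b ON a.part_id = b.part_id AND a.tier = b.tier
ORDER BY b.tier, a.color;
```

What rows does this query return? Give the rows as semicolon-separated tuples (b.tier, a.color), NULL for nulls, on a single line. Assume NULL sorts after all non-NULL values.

FULL OUTER JOIN keeps every row from both sides; unmatched rows get NULL for the other side's columns.
Matching on a.part_id = b.part_id AND a.tier = b.tier.
- a row (part_id=5, tier=HP): matches 2 b row(s) → 2 output row(s).
- a row (part_id=5, tier=MT): no match → kept, b columns NULL.
- a row (part_id=5, tier=MT): no match → kept, b columns NULL.
- a row (part_id=6, tier=HP): no match → kept, b columns NULL.
- a row (part_id=8, tier=MT): no match → kept, b columns NULL.
- a row (part_id=7, tier=MT): no match → kept, b columns NULL.
- 3 row(s) from b found no a partner → padded with NULL.
After projecting and ordering:
b.tier | a.color
HP | gray
HP | gray
HP | NULL
MT | NULL
MT | NULL
NULL | blue
NULL | gold
NULL | gray
NULL | red
NULL | teal

(HP, gray); (HP, gray); (HP, NULL); (MT, NULL); (MT, NULL); (NULL, blue); (NULL, gold); (NULL, gray); (NULL, red); (NULL, teal)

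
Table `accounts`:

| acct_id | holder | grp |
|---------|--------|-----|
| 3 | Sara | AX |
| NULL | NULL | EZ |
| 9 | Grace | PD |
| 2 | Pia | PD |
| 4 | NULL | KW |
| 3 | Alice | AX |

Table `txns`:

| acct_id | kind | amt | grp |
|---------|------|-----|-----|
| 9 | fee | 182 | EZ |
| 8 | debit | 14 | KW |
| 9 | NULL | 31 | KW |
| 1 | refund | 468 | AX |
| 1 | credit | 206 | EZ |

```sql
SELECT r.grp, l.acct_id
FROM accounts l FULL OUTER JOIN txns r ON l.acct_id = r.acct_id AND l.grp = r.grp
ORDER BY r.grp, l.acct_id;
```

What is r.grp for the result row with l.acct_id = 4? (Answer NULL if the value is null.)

NULL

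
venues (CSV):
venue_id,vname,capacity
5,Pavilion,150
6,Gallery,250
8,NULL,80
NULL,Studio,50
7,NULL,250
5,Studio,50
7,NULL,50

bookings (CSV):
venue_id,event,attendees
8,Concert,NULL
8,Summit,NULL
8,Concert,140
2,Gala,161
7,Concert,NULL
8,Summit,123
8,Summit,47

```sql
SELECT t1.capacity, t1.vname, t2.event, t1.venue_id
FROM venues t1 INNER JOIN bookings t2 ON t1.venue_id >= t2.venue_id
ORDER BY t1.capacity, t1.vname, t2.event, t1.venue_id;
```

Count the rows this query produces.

14

INNER JOIN keeps only pairs where the ON condition holds.
Matching on t1.venue_id >= t2.venue_id. A NULL in a compared column never satisfies the condition.
- venue_id=5: 1 matching t2 row(s), so 1 row(s) emitted.
- venue_id=6: 1 matching t2 row(s), so 1 row(s) emitted.
- venue_id=8: 7 matching t2 row(s), so 7 row(s) emitted.
- venue_id=NULL: no matching t2 row, dropped.
- venue_id=7: 2 matching t2 row(s), so 2 row(s) emitted.
- venue_id=5: 1 matching t2 row(s), so 1 row(s) emitted.
- venue_id=7: 2 matching t2 row(s), so 2 row(s) emitted.
Total: 14 rows.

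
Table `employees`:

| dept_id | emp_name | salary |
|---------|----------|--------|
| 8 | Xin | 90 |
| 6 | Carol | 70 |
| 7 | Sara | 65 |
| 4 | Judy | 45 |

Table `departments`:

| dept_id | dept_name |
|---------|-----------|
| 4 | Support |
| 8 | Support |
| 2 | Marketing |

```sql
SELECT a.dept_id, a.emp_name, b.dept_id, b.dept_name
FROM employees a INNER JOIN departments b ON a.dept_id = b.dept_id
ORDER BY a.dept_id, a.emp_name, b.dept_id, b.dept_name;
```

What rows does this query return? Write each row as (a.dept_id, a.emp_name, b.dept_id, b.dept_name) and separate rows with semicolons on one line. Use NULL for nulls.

(4, Judy, 4, Support); (8, Xin, 8, Support)

INNER JOIN keeps only pairs where the ON condition holds.
Matching on a.dept_id = b.dept_id.
- a (dept_id=8) pairs with 1 row(s) of b.
- a (dept_id=6) has no partner → excluded.
- a (dept_id=7) has no partner → excluded.
- a (dept_id=4) pairs with 1 row(s) of b.
After projecting and ordering:
a.dept_id | a.emp_name | b.dept_id | b.dept_name
4 | Judy | 4 | Support
8 | Xin | 8 | Support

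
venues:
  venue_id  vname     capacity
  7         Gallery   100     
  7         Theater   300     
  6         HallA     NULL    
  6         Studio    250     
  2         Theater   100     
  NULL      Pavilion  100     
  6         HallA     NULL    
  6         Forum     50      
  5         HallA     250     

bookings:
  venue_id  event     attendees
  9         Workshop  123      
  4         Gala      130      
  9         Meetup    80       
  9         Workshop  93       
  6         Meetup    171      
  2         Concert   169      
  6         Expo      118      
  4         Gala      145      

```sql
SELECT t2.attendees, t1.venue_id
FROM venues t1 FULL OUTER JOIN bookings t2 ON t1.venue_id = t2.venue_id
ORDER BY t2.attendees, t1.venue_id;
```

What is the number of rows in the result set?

18

FULL OUTER JOIN keeps every row from both sides; unmatched rows get NULL for the other side's columns.
Matching on t1.venue_id = t2.venue_id. A NULL in a compared column never satisfies the condition.
Matched pairs: 9; unmatched t1 rows kept: 4; unmatched t2 rows kept: 5.
Total: 9 matched + 9 padded = 18 rows.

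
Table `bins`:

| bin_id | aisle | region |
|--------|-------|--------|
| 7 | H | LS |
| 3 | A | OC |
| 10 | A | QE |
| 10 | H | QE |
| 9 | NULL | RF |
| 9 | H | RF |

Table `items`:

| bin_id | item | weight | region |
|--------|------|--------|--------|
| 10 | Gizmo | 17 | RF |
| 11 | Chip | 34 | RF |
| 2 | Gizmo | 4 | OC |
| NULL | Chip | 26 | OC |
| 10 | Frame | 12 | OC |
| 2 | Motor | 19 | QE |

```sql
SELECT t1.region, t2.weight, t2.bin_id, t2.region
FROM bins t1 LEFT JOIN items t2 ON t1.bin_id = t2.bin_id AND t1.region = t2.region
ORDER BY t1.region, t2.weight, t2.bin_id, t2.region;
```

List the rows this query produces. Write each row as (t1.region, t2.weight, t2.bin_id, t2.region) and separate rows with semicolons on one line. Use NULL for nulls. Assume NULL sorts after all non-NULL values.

(LS, NULL, NULL, NULL); (OC, NULL, NULL, NULL); (QE, NULL, NULL, NULL); (QE, NULL, NULL, NULL); (RF, NULL, NULL, NULL); (RF, NULL, NULL, NULL)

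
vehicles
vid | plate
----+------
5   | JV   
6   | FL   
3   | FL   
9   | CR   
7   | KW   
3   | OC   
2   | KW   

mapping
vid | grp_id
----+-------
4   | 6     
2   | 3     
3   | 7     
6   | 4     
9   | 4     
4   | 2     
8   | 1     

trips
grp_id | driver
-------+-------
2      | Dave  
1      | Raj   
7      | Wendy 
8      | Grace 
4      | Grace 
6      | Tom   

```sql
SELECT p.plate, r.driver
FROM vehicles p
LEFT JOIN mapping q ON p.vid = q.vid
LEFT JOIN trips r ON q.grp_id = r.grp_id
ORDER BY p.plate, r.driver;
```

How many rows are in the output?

Evaluate left to right. First `vehicles p LEFT JOIN mapping q` on vid: 7 row(s).
Then LEFT JOIN `trips r` on grp_id: each of those 7 rows is kept; rows whose q.grp_id has no match in r get NULL for r's columns.
Result: 7 row(s).

7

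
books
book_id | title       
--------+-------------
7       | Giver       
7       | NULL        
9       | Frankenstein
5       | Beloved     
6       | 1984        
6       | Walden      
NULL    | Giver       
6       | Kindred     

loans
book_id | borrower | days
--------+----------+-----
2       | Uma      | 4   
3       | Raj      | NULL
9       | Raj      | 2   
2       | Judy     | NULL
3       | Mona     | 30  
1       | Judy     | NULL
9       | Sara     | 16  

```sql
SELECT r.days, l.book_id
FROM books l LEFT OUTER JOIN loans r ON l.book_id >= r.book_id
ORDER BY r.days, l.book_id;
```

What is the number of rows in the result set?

LEFT JOIN keeps every row from `books`; unmatched rows get NULL for `loans`'s columns.
Matching on l.book_id >= r.book_id. A NULL in a compared column never satisfies the condition.
- l[0] book_id=7 → 5 match(es) in r → 5 row(s).
- l[1] book_id=7 → 5 match(es) in r → 5 row(s).
- l[2] book_id=9 → 7 match(es) in r → 7 row(s).
- l[3] book_id=5 → 5 match(es) in r → 5 row(s).
- l[4] book_id=6 → 5 match(es) in r → 5 row(s).
- l[5] book_id=6 → 5 match(es) in r → 5 row(s).
- l[6] book_id=NULL → no match; kept with NULLs on the r side.
- l[7] book_id=6 → 5 match(es) in r → 5 row(s).
Total: 37 matched + 1 padded = 38 rows.

38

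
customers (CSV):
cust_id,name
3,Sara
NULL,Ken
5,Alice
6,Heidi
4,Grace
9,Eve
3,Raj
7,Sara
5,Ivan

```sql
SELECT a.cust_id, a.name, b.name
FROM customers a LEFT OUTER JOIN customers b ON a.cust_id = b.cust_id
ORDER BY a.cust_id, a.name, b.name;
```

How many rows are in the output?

LEFT JOIN keeps every row from `customers a`; unmatched rows get NULL for `customers b`'s columns.
Matching on a.cust_id = b.cust_id. A NULL in a compared column never satisfies the condition.
- a[0] cust_id=3 → 2 match(es) in b → 2 row(s).
- a[1] cust_id=NULL → no match; kept with NULLs on the b side.
- a[2] cust_id=5 → 2 match(es) in b → 2 row(s).
- a[3] cust_id=6 → 1 match(es) in b → 1 row(s).
- a[4] cust_id=4 → 1 match(es) in b → 1 row(s).
- a[5] cust_id=9 → 1 match(es) in b → 1 row(s).
- a[6] cust_id=3 → 2 match(es) in b → 2 row(s).
- a[7] cust_id=7 → 1 match(es) in b → 1 row(s).
- a[8] cust_id=5 → 2 match(es) in b → 2 row(s).
Total: 12 matched + 1 padded = 13 rows.

13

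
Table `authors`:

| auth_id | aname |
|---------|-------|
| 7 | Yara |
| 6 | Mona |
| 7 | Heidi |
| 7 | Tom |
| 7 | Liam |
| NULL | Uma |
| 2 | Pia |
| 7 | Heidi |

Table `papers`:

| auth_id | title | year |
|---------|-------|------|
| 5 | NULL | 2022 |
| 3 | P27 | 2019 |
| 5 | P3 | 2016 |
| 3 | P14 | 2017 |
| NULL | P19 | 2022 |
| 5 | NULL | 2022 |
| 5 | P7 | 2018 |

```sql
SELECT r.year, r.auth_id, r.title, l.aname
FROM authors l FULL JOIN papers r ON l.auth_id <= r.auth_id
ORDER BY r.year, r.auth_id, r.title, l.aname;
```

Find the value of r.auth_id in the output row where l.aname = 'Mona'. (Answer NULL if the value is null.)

FULL OUTER JOIN keeps every row from both sides; unmatched rows get NULL for the other side's columns.
Matching on l.auth_id <= r.auth_id. A NULL in a compared column never satisfies the condition.
- auth_id=7: no r row matches, row kept with r columns NULL.
- auth_id=6: no r row matches, row kept with r columns NULL.
- auth_id=7: no r row matches, row kept with r columns NULL.
- auth_id=7: no r row matches, row kept with r columns NULL.
- auth_id=7: no r row matches, row kept with r columns NULL.
- auth_id=NULL: no r row matches, row kept with r columns NULL.
- auth_id=2: 6 matching r row(s), so 6 row(s) emitted.
- auth_id=7: no r row matches, row kept with r columns NULL.
- 1 r row(s) had no l match → kept, l columns NULL.

NULL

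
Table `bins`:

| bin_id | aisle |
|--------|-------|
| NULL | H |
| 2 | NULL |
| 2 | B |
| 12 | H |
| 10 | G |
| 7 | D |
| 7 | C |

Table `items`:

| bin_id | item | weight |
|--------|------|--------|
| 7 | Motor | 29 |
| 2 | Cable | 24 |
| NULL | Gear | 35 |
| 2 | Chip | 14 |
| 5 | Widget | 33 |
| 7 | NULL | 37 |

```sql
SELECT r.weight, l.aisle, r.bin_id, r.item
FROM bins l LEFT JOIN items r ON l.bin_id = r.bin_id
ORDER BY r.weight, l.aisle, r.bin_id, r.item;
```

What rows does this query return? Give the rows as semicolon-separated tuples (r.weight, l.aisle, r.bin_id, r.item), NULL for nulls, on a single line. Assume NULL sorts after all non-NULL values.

LEFT JOIN keeps every row from `bins`; unmatched rows get NULL for `items`'s columns.
Matching on l.bin_id = r.bin_id. A NULL in a compared column never satisfies the condition.
- l[0] bin_id=NULL → no match; kept with NULLs on the r side.
- l[1] bin_id=2 → 2 match(es) in r → 2 row(s).
- l[2] bin_id=2 → 2 match(es) in r → 2 row(s).
- l[3] bin_id=12 → no match; kept with NULLs on the r side.
- l[4] bin_id=10 → no match; kept with NULLs on the r side.
- l[5] bin_id=7 → 2 match(es) in r → 2 row(s).
- l[6] bin_id=7 → 2 match(es) in r → 2 row(s).

(14, B, 2, Chip); (14, NULL, 2, Chip); (24, B, 2, Cable); (24, NULL, 2, Cable); (29, C, 7, Motor); (29, D, 7, Motor); (37, C, 7, NULL); (37, D, 7, NULL); (NULL, G, NULL, NULL); (NULL, H, NULL, NULL); (NULL, H, NULL, NULL)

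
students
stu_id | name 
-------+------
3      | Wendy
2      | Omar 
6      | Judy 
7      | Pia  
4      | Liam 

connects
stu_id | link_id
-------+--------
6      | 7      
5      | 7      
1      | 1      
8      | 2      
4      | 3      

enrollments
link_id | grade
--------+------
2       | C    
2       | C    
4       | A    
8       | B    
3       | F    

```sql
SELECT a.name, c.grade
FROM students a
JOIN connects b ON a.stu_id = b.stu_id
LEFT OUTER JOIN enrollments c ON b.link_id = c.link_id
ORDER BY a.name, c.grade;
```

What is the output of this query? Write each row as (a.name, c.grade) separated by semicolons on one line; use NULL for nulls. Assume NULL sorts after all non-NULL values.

(Judy, NULL); (Liam, F)

Step 1 — a INNER JOIN b on stu_id → 2 row(s).
Then LEFT JOIN `enrollments c` on link_id: each of those 2 rows is kept; rows whose b.link_id has no match in c get NULL for c's columns.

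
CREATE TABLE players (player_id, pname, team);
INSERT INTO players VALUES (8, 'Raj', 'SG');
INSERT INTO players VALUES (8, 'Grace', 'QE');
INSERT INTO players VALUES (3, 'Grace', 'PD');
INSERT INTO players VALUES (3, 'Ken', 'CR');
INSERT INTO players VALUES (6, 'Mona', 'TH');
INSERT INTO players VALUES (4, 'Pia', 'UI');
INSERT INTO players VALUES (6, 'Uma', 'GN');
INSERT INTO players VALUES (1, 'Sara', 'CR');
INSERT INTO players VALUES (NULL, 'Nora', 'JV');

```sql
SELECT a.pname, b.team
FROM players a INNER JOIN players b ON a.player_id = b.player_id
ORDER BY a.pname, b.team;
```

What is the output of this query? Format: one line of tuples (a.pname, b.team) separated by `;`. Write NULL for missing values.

INNER JOIN keeps only pairs where the ON condition holds.
Matching on a.player_id = b.player_id. A NULL in a compared column never satisfies the condition.
- player_id=8: 2 matching b row(s), so 2 row(s) emitted.
- player_id=8: 2 matching b row(s), so 2 row(s) emitted.
- player_id=3: 2 matching b row(s), so 2 row(s) emitted.
- player_id=3: 2 matching b row(s), so 2 row(s) emitted.
- player_id=6: 2 matching b row(s), so 2 row(s) emitted.
- player_id=4: 1 matching b row(s), so 1 row(s) emitted.
- player_id=6: 2 matching b row(s), so 2 row(s) emitted.
- player_id=1: 1 matching b row(s), so 1 row(s) emitted.
- player_id=NULL: no matching b row, dropped.

(Grace, CR); (Grace, PD); (Grace, QE); (Grace, SG); (Ken, CR); (Ken, PD); (Mona, GN); (Mona, TH); (Pia, UI); (Raj, QE); (Raj, SG); (Sara, CR); (Uma, GN); (Uma, TH)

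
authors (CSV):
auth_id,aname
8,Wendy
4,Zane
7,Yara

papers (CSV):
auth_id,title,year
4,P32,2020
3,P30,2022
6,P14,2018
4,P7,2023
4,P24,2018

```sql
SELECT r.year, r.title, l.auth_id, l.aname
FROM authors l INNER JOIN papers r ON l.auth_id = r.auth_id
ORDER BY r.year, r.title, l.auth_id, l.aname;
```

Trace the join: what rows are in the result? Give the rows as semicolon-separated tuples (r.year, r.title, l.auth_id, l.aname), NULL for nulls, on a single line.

INNER JOIN keeps only pairs where the ON condition holds.
Matching on l.auth_id = r.auth_id.
Matched pairs: 3.

(2018, P24, 4, Zane); (2020, P32, 4, Zane); (2023, P7, 4, Zane)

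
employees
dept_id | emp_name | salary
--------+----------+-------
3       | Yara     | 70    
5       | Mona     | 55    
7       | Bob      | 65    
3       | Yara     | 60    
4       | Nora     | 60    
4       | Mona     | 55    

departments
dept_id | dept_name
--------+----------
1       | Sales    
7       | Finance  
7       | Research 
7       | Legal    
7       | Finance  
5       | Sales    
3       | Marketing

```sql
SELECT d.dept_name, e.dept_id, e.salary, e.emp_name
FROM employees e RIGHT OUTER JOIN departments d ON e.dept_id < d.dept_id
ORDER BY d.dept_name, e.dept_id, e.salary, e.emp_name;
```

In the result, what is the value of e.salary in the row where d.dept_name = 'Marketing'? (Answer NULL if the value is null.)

RIGHT JOIN keeps every row from `departments`; unmatched rows get NULL for `employees`'s columns.
Matching on e.dept_id < d.dept_id.
Matched pairs: 24; unmatched d rows kept: 2.

NULL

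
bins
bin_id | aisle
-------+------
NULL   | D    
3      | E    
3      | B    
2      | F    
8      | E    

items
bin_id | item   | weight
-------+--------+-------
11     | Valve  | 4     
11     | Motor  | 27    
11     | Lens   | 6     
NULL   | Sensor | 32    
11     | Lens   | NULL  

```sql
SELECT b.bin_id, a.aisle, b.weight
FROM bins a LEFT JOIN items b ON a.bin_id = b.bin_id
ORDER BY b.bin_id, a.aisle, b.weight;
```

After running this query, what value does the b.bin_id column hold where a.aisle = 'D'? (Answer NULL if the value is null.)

LEFT JOIN keeps every row from `bins`; unmatched rows get NULL for `items`'s columns.
Matching on a.bin_id = b.bin_id. A NULL in a compared column never satisfies the condition.
- a (bin_id=NULL) has no partner → padded with NULL.
- a (bin_id=3) has no partner → padded with NULL.
- a (bin_id=3) has no partner → padded with NULL.
- a (bin_id=2) has no partner → padded with NULL.
- a (bin_id=8) has no partner → padded with NULL.

NULL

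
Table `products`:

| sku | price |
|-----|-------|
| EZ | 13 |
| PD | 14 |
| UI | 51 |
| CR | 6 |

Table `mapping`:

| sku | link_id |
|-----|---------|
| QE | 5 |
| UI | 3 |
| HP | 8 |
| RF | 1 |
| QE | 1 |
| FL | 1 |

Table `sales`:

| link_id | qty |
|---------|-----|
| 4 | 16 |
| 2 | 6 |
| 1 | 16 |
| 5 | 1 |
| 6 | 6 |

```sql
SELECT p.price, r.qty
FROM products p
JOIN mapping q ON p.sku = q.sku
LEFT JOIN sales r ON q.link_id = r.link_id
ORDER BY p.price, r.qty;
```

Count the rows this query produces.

1

Step 1 — p INNER JOIN q on sku → 1 row(s).
Then LEFT JOIN `sales r` on link_id: each of those 1 rows is kept; rows whose q.link_id has no match in r get NULL for r's columns.
Result: 1 row(s).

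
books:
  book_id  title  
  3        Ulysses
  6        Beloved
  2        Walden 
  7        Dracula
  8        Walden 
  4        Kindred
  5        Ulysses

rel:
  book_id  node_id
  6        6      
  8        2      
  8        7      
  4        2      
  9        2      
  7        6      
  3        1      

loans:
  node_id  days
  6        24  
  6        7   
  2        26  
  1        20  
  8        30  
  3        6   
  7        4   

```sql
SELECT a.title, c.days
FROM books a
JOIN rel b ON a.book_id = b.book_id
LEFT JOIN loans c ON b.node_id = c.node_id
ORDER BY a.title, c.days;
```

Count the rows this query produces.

8

Step 1 — a INNER JOIN b on book_id → 6 row(s).
Then LEFT JOIN `loans c` on node_id: each of those 6 rows is kept; rows whose b.node_id has no match in c get NULL for c's columns.
Result: 8 row(s).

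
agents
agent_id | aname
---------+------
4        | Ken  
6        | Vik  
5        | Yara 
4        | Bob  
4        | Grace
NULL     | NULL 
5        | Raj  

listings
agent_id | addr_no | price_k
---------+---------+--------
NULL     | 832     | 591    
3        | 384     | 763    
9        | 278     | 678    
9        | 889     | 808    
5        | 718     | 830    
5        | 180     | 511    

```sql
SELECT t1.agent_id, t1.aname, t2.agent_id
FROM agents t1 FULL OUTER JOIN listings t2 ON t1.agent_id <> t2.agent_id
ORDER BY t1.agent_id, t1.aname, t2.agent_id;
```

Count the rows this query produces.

28

FULL OUTER JOIN keeps every row from both sides; unmatched rows get NULL for the other side's columns.
Matching on t1.agent_id <> t2.agent_id. A NULL in a compared column never satisfies the condition.
- t1 (agent_id=4) pairs with 5 row(s) of t2.
- t1 (agent_id=6) pairs with 5 row(s) of t2.
- t1 (agent_id=5) pairs with 3 row(s) of t2.
- t1 (agent_id=4) pairs with 5 row(s) of t2.
- t1 (agent_id=4) pairs with 5 row(s) of t2.
- t1 (agent_id=NULL) has no partner → padded with NULL.
- t1 (agent_id=5) pairs with 3 row(s) of t2.
- plus 1 unmatched t2 row(s), each kept with NULL t1 columns.
Total: 26 matched + 2 padded = 28 rows.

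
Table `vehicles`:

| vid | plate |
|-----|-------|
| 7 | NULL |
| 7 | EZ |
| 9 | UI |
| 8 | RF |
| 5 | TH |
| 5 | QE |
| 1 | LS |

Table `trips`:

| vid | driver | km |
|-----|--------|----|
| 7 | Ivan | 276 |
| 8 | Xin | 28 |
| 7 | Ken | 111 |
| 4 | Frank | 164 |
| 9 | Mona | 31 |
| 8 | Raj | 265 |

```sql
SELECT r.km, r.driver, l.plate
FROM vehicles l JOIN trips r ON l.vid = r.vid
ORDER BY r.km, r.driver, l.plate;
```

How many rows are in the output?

INNER JOIN keeps only pairs where the ON condition holds.
Matching on l.vid = r.vid.
- l row (vid=7): matches 2 r row(s) → 2 output row(s).
- l row (vid=7): matches 2 r row(s) → 2 output row(s).
- l row (vid=9): matches 1 r row(s) → 1 output row(s).
- l row (vid=8): matches 2 r row(s) → 2 output row(s).
- l row (vid=5): no match → dropped.
- l row (vid=5): no match → dropped.
- l row (vid=1): no match → dropped.
Total: 7 rows.

7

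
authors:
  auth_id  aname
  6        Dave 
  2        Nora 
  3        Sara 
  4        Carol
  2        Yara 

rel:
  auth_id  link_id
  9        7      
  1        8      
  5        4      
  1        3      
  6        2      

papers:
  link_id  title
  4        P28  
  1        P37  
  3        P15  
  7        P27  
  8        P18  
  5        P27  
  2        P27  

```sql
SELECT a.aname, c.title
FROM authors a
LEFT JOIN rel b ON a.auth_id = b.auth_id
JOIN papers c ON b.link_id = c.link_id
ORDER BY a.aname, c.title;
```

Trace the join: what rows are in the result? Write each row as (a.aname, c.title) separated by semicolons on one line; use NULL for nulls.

(Dave, P27)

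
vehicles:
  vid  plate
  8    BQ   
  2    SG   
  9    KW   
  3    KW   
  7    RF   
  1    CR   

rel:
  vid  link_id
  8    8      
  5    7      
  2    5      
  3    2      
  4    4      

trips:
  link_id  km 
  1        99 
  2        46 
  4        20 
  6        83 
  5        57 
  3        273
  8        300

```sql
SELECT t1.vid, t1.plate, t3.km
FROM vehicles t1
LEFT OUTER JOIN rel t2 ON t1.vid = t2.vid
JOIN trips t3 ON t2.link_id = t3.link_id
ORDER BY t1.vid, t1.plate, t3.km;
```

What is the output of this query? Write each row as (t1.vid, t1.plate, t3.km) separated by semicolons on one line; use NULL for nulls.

(2, SG, 57); (3, KW, 46); (8, BQ, 300)

Step 1 — t1 LEFT JOIN t2 on vid → 6 row(s).
Then INNER JOIN `trips t3` on link_id: keep only rows whose t2.link_id appears in t3.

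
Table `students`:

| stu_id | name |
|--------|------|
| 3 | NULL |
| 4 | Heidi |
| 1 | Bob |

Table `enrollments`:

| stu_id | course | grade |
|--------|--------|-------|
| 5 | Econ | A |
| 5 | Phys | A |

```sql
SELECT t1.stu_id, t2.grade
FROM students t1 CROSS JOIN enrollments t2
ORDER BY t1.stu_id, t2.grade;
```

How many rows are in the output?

6

CROSS JOIN pairs every row of `students` with every row of `enrollments`: 3 × 2 = 6 rows.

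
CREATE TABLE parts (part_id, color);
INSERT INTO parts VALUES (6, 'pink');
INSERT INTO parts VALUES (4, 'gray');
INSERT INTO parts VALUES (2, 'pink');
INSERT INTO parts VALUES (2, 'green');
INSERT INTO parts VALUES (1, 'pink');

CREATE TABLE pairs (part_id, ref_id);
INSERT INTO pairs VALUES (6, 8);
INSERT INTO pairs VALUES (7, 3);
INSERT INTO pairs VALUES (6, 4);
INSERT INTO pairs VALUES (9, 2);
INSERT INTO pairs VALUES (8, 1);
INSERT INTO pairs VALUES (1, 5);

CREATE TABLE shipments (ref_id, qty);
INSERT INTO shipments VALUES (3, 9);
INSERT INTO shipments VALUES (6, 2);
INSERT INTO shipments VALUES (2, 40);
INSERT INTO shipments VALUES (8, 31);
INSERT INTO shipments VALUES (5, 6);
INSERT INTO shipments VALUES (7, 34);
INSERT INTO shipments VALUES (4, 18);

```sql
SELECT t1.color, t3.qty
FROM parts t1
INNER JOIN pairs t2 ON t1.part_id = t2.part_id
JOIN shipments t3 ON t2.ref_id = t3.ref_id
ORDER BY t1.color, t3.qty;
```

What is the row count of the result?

Joins associate left-to-right: parts INNER JOIN pairs on part_id gives 3 intermediate row(s).
Then INNER JOIN `shipments t3` on ref_id: keep only rows whose t2.ref_id appears in t3.
Result: 3 row(s).

3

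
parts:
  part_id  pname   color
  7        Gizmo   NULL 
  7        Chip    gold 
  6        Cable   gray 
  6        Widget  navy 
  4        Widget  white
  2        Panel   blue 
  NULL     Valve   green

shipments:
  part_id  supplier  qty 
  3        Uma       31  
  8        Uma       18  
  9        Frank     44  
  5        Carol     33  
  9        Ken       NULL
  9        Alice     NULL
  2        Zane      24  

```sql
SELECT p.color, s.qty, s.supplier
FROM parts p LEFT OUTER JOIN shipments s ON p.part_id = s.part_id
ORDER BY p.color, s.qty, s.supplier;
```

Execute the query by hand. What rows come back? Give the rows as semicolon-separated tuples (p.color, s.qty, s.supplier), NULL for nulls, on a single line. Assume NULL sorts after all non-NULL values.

(blue, 24, Zane); (gold, NULL, NULL); (gray, NULL, NULL); (green, NULL, NULL); (navy, NULL, NULL); (white, NULL, NULL); (NULL, NULL, NULL)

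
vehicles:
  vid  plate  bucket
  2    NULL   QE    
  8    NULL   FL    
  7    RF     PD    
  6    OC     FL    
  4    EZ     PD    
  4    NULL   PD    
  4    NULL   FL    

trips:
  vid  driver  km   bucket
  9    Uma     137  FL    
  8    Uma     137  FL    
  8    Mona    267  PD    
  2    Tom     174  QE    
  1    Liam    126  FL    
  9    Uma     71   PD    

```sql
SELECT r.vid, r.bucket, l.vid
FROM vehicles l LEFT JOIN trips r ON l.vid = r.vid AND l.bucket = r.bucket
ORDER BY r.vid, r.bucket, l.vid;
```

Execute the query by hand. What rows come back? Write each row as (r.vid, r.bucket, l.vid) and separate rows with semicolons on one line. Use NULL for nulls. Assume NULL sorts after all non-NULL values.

LEFT JOIN keeps every row from `vehicles`; unmatched rows get NULL for `trips`'s columns.
Matching on l.vid = r.vid AND l.bucket = r.bucket.
- vid=2, bucket=QE: 1 matching r row(s), so 1 row(s) emitted.
- vid=8, bucket=FL: 1 matching r row(s), so 1 row(s) emitted.
- vid=7, bucket=PD: no r row matches, row kept with r columns NULL.
- vid=6, bucket=FL: no r row matches, row kept with r columns NULL.
- vid=4, bucket=PD: no r row matches, row kept with r columns NULL.
- vid=4, bucket=PD: no r row matches, row kept with r columns NULL.
- vid=4, bucket=FL: no r row matches, row kept with r columns NULL.
After projecting and ordering:
r.vid | r.bucket | l.vid
2 | QE | 2
8 | FL | 8
NULL | NULL | 4
NULL | NULL | 4
NULL | NULL | 4
NULL | NULL | 6
NULL | NULL | 7

(2, QE, 2); (8, FL, 8); (NULL, NULL, 4); (NULL, NULL, 4); (NULL, NULL, 4); (NULL, NULL, 6); (NULL, NULL, 7)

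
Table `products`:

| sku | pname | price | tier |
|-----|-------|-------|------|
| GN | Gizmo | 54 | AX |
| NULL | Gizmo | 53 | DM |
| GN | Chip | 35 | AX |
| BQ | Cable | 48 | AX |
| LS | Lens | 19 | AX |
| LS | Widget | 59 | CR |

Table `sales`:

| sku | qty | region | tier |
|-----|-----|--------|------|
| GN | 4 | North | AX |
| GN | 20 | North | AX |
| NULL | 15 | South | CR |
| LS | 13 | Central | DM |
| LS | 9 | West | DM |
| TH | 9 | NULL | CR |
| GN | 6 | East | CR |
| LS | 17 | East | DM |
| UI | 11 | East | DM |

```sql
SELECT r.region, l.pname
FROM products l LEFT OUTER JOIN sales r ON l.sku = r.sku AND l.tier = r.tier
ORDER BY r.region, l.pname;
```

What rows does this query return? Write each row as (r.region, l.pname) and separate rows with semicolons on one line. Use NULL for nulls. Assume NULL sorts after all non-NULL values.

(North, Chip); (North, Chip); (North, Gizmo); (North, Gizmo); (NULL, Cable); (NULL, Gizmo); (NULL, Lens); (NULL, Widget)

LEFT JOIN keeps every row from `products`; unmatched rows get NULL for `sales`'s columns.
Matching on l.sku = r.sku AND l.tier = r.tier. A NULL in a compared column never satisfies the condition.
Matched pairs: 4; unmatched l rows kept: 4.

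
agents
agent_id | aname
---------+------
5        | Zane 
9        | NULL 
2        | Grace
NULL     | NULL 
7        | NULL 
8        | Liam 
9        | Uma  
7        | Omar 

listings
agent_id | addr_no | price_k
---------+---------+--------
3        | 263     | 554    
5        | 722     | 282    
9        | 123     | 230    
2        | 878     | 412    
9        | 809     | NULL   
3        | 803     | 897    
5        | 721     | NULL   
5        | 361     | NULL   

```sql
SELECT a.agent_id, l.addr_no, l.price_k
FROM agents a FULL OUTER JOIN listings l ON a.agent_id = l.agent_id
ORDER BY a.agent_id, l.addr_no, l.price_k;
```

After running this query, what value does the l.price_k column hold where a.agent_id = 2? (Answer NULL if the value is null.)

412

FULL OUTER JOIN keeps every row from both sides; unmatched rows get NULL for the other side's columns.
Matching on a.agent_id = l.agent_id. A NULL in a compared column never satisfies the condition.
- a row (agent_id=5): matches 3 l row(s) → 3 output row(s).
- a row (agent_id=9): matches 2 l row(s) → 2 output row(s).
- a row (agent_id=2): matches 1 l row(s) → 1 output row(s).
- a row (agent_id=NULL): no match → kept, l columns NULL.
- a row (agent_id=7): no match → kept, l columns NULL.
- a row (agent_id=8): no match → kept, l columns NULL.
- a row (agent_id=9): matches 2 l row(s) → 2 output row(s).
- a row (agent_id=7): no match → kept, l columns NULL.
- 2 row(s) from l found no a partner → padded with NULL.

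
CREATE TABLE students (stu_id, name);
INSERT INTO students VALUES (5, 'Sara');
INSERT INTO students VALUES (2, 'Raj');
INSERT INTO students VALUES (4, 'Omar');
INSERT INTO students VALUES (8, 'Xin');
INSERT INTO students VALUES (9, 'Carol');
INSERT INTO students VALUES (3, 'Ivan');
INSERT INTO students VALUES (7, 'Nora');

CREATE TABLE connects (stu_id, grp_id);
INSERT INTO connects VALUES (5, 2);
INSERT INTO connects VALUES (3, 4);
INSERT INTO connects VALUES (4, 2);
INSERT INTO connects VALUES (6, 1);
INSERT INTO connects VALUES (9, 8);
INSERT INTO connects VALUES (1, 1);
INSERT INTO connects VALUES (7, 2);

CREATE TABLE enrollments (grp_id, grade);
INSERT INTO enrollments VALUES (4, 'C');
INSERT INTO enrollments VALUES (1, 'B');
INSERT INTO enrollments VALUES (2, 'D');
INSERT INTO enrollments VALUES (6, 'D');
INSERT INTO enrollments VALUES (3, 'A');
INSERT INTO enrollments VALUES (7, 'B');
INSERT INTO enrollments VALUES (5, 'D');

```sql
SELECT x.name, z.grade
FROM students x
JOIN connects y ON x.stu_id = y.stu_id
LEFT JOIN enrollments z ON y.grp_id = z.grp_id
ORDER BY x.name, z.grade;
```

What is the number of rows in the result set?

5

Evaluate left to right. First `students x INNER JOIN connects y` on stu_id: 5 row(s).
Then LEFT JOIN `enrollments z` on grp_id: each of those 5 rows is kept; rows whose y.grp_id has no match in z get NULL for z's columns.
Result: 5 row(s).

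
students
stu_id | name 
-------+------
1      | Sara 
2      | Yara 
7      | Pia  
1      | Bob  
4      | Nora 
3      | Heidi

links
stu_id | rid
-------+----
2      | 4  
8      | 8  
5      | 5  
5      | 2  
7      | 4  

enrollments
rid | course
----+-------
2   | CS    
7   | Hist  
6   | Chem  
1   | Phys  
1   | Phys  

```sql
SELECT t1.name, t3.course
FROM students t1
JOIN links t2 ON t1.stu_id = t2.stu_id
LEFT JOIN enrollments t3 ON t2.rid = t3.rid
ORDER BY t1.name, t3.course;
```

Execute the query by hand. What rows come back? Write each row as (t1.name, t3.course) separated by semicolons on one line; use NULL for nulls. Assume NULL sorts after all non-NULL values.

(Pia, NULL); (Yara, NULL)

Step 1 — t1 INNER JOIN t2 on stu_id → 2 row(s).
Then LEFT JOIN `enrollments t3` on rid: each of those 2 rows is kept; rows whose t2.rid has no match in t3 get NULL for t3's columns.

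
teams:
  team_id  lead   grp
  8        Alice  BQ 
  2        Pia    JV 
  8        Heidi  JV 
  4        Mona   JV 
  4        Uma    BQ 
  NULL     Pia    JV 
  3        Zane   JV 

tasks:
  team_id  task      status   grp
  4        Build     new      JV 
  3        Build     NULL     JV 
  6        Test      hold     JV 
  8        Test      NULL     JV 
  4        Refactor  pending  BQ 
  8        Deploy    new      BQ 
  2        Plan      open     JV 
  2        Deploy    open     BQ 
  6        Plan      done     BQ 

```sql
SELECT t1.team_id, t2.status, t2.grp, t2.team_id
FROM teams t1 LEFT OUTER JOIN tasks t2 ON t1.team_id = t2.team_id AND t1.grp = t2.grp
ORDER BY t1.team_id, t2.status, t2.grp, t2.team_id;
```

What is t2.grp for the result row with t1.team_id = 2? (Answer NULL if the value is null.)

JV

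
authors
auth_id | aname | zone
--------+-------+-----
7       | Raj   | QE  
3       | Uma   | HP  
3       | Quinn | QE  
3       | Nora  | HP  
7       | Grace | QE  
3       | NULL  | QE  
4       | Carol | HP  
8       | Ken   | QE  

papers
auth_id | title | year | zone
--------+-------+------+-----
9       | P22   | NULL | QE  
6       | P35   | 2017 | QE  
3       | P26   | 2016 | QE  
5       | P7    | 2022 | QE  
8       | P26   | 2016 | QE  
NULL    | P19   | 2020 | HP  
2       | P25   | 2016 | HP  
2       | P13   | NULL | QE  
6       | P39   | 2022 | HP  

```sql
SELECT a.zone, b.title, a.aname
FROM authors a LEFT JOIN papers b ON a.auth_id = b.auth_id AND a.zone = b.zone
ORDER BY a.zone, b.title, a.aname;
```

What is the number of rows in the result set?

8

LEFT JOIN keeps every row from `authors`; unmatched rows get NULL for `papers`'s columns.
Matching on a.auth_id = b.auth_id AND a.zone = b.zone. A NULL in a compared column never satisfies the condition.
- a[0] auth_id=7, zone=QE → no match; kept with NULLs on the b side.
- a[1] auth_id=3, zone=HP → no match; kept with NULLs on the b side.
- a[2] auth_id=3, zone=QE → 1 match(es) in b → 1 row(s).
- a[3] auth_id=3, zone=HP → no match; kept with NULLs on the b side.
- a[4] auth_id=7, zone=QE → no match; kept with NULLs on the b side.
- a[5] auth_id=3, zone=QE → 1 match(es) in b → 1 row(s).
- a[6] auth_id=4, zone=HP → no match; kept with NULLs on the b side.
- a[7] auth_id=8, zone=QE → 1 match(es) in b → 1 row(s).
Total: 3 matched + 5 padded = 8 rows.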